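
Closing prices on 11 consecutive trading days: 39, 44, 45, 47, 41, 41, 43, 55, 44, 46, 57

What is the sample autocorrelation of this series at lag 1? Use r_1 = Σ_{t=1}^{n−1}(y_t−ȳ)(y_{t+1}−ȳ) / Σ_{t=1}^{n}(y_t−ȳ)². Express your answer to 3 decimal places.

0.006

Mean ȳ = (39 + 44 + 45 + 47 + 41 + 41 + 43 + 55 + 44 + 46 + 57)/11 = 45.6364
Numerator Σ_{t=1}^{10}(y_t−ȳ)(y_{t+1}−ȳ) = 1.9587
Denominator Σ(y_t−ȳ)² = 318.5455
r_1 = 1.9587 / 318.5455 = 0.006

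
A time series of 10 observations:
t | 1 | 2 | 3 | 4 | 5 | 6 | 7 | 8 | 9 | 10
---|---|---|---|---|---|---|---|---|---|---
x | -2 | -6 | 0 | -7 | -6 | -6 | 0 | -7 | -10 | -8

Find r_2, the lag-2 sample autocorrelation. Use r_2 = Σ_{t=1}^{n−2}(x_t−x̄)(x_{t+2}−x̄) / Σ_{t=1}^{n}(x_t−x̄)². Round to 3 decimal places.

-0.070

Mean x̄ = (-2 − 6 + 0 − 7 − 6 − 6 + 0 − 7 − 10 − 8)/10 = -5.2000
Numerator Σ_{t=1}^{8}(x_t−x̄)(x_{t+2}−x̄) = -7.2800
Denominator Σ(x_t−x̄)² = 103.6000
r_2 = -7.2800 / 103.6000 = -0.070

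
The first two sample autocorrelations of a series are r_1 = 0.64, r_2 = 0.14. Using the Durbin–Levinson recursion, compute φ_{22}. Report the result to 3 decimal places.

φ_{22} = (r_2 − r_1²) / (1 − r_1²)
r_1² = (0.64)² = 0.4096
Numerator = 0.14 − 0.4096 = -0.2696; denominator = 1 − 0.4096 = 0.5904
φ_{22} = -0.2696 / 0.5904 = -0.457

-0.457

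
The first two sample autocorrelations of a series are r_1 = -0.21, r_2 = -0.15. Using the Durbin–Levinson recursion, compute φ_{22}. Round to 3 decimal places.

-0.203

φ_{22} = (r_2 − r_1²) / (1 − r_1²)
r_1² = (-0.21)² = 0.0441
Numerator = -0.15 − 0.0441 = -0.1941; denominator = 1 − 0.0441 = 0.9559
φ_{22} = -0.1941 / 0.9559 = -0.203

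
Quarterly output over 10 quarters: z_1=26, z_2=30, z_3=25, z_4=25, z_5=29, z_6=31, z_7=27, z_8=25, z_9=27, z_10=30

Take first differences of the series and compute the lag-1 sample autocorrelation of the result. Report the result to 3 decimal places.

-0.096

First differences Δz: 4, -5, 0, 4, 2, -4, -2, 2, 3
Mean of differences = 0.4444
Numerator Σ(Δz_t−Δz̄)(Δz_{t+1}−Δz̄) = -8.8642
Denominator Σ(Δz_t−Δz̄)² = 92.2222
r_1(Δz) = -8.8642 / 92.2222 = -0.096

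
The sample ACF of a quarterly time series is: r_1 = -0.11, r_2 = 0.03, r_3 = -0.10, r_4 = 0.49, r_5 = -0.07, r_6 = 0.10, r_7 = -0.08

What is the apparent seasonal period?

The largest autocorrelation is r_4 = 0.49; the remaining lags stay at or below 0.10.
The dominant spike at lag 4 indicates a seasonal period of 4.

4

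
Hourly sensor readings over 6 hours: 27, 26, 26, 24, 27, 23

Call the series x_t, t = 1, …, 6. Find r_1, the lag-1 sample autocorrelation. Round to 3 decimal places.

Mean x̄ = (27 + 26 + 26 + 24 + 27 + 23)/6 = 25.5000
Deviations from mean: 1.5000, 0.5000, 0.5000, -1.5000, 1.5000, -2.5000
Numerator Σ_{t=1}^{5}(x_t−x̄)(x_{t+1}−x̄) = -5.7500
Denominator Σ(x_t−x̄)² = 13.5000
r_1 = -5.7500 / 13.5000 = -0.426

-0.426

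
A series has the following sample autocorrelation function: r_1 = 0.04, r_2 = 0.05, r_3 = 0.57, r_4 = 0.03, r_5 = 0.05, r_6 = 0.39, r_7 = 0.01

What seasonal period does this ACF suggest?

3

The largest autocorrelation is r_3 = 0.57, with a weaker echo at lag 6 (0.39); the remaining lags stay at or below 0.05.
The dominant spike at lag 3 indicates a seasonal period of 3.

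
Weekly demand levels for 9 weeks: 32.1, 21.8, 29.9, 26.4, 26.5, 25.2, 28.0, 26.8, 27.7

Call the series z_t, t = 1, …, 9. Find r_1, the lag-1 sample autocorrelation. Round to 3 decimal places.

-0.655

Mean z̄ = (32.1 + 21.8 + 29.9 + 26.4 + 26.5 + 25.2 + 28.0 + 26.8 + 27.7)/9 = 27.1556
Numerator Σ_{t=1}^{8}(z_t−z̄)(z_{t+1}−z̄) = -43.6198
Denominator Σ(z_t−z̄)² = 66.6222
r_1 = -43.6198 / 66.6222 = -0.655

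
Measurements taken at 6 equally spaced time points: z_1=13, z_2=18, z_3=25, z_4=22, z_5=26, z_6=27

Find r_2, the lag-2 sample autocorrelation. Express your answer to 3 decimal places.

Mean z̄ = (13 + 18 + 25 + 22 + 26 + 27)/6 = 21.8333
Deviations from mean: -8.8333, -3.8333, 3.1667, 0.1667, 4.1667, 5.1667
Σ(z_t−z̄)(z_{t+2}−z̄) = (-27.9722) + (-0.6389) + (13.1944) + (0.8611) = -14.5556
Denominator Σ(z_t−z̄)² = 146.8333
r_2 = -14.5556 / 146.8333 = -0.099

-0.099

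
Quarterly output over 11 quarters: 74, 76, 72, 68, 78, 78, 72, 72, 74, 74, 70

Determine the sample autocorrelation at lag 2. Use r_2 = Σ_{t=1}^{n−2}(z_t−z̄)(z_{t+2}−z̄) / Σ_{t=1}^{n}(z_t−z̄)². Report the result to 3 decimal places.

-0.649

Mean z̄ = (74 + 76 + 72 + 68 + 78 + 78 + 72 + 72 + 74 + 74 + 70)/11 = 73.4545
Numerator Σ_{t=1}^{9}(z_t−z̄)(z_{t+2}−z̄) = -62.7769
Denominator Σ(z_t−z̄)² = 96.7273
r_2 = -62.7769 / 96.7273 = -0.649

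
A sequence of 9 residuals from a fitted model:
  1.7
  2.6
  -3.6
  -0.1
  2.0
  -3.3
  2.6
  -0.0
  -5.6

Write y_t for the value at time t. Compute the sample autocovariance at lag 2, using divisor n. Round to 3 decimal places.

Mean ȳ = (1.7 + 2.6 − 3.6 − 0.1 + 2.0 − 3.3 + 2.6 − 0.0 − 5.6)/9 = -0.4111
Σ_{t=1}^{7}(y_t−ȳ)(y_{t+2}−ȳ) = -23.9347
γ_2 = -23.9347 / 9 = -2.659

-2.659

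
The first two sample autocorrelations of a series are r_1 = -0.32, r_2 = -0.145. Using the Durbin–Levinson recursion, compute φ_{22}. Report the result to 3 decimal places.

-0.276

φ_{22} = (r_2 − r_1²) / (1 − r_1²)
r_1² = (-0.32)² = 0.1024
Numerator = -0.145 − 0.1024 = -0.2474; denominator = 1 − 0.1024 = 0.8976
φ_{22} = -0.2474 / 0.8976 = -0.276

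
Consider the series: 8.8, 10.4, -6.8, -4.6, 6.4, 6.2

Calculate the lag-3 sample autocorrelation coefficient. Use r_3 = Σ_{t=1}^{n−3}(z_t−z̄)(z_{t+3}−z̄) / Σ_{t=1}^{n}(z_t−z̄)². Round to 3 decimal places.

Mean z̄ = (8.8 + 10.4 − 6.8 − 4.6 + 6.4 + 6.2)/6 = 3.4000
Deviations from mean: 5.4000, 7.0000, -10.2000, -8.0000, 3.0000, 2.8000
Σ(z_t−z̄)(z_{t+3}−z̄) = (-43.2000) + (21.0000) + (-28.5600) = -50.7600
Denominator Σ(z_t−z̄)² = 263.0400
r_3 = -50.7600 / 263.0400 = -0.193

-0.193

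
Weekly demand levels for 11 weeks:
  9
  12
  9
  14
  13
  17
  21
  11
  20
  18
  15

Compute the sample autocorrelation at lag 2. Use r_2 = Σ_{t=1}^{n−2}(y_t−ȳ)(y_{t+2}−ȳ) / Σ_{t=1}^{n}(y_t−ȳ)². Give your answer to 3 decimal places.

0.269

Mean ȳ = (9 + 12 + 9 + 14 + 13 + 17 + 21 + 11 + 20 + 18 + 15)/11 = 14.4545
Numerator Σ_{t=1}^{9}(y_t−ȳ)(y_{t+2}−ȳ) = 46.4050
Denominator Σ(y_t−ȳ)² = 172.7273
r_2 = 46.4050 / 172.7273 = 0.269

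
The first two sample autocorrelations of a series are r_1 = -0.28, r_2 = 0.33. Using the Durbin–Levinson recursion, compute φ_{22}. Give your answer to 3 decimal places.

φ_{22} = (r_2 − r_1²) / (1 − r_1²)
r_1² = (-0.28)² = 0.0784
Numerator = 0.33 − 0.0784 = 0.2516; denominator = 1 − 0.0784 = 0.9216
φ_{22} = 0.2516 / 0.9216 = 0.273

0.273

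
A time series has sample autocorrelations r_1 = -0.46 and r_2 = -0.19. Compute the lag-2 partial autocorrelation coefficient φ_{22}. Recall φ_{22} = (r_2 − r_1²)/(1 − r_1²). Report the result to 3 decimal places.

φ_{22} = (r_2 − r_1²) / (1 − r_1²)
r_1² = (-0.46)² = 0.2116
Numerator = -0.19 − 0.2116 = -0.4016; denominator = 1 − 0.2116 = 0.7884
φ_{22} = -0.4016 / 0.7884 = -0.509

-0.509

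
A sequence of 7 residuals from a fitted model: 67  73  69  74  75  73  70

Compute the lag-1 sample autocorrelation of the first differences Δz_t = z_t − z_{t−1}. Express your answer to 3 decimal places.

First differences Δz: 6, -4, 5, 1, -2, -3
Mean of differences = 0.5000
Numerator Σ(Δz_t−Δz̄)(Δz_{t+1}−Δz̄) = -35.2500
Denominator Σ(Δz_t−Δz̄)² = 89.5000
r_1(Δz) = -35.2500 / 89.5000 = -0.394

-0.394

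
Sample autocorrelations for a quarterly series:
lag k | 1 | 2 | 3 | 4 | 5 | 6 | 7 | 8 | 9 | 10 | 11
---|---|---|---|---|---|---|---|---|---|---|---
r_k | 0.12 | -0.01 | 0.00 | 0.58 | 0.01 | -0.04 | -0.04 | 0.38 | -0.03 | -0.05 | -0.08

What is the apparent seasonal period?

4

The largest autocorrelation is r_4 = 0.58, with a weaker echo at lag 8 (0.38); the remaining lags stay at or below 0.12.
The dominant spike at lag 4 indicates a seasonal period of 4.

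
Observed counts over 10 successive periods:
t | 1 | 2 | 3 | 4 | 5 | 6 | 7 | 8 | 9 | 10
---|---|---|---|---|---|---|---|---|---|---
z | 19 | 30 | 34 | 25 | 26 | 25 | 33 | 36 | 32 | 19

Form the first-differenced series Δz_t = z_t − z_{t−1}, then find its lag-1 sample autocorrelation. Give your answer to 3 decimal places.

0.113

First differences Δz: 11, 4, -9, 1, -1, 8, 3, -4, -13
Mean of differences = 0.0000
Numerator Σ(Δz_t−Δz̄)(Δz_{t+1}−Δz̄) = 54.0000
Denominator Σ(Δz_t−Δz̄)² = 478.0000
r_1(Δz) = 54.0000 / 478.0000 = 0.113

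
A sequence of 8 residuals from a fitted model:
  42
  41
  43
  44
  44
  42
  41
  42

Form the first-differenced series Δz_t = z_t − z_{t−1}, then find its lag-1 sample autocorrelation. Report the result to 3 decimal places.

First differences Δz: -1, 2, 1, 0, -2, -1, 1
Mean of differences = 0.0000
Numerator Σ(Δz_t−Δz̄)(Δz_{t+1}−Δz̄) = 1.0000
Denominator Σ(Δz_t−Δz̄)² = 12.0000
r_1(Δz) = 1.0000 / 12.0000 = 0.083

0.083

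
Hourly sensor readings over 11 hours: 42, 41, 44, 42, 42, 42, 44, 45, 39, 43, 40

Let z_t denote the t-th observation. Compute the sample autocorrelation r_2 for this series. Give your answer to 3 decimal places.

Mean z̄ = (42 + 41 + 44 + 42 + 42 + 42 + 44 + 45 + 39 + 43 + 40)/11 = 42.1818
Numerator Σ_{t=1}^{9}(z_t−z̄)(z_{t+2}−z̄) = 2.2066
Denominator Σ(z_t−z̄)² = 31.6364
r_2 = 2.2066 / 31.6364 = 0.070

0.070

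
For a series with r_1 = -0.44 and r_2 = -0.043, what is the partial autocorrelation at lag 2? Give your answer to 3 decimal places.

-0.293

φ_{22} = (r_2 − r_1²) / (1 − r_1²)
r_1² = (-0.44)² = 0.1936
Numerator = -0.043 − 0.1936 = -0.2366; denominator = 1 − 0.1936 = 0.8064
φ_{22} = -0.2366 / 0.8064 = -0.293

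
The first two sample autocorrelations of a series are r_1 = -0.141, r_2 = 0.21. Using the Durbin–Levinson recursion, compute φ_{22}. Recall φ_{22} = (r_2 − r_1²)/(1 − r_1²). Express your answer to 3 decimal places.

0.194

φ_{22} = (r_2 − r_1²) / (1 − r_1²)
r_1² = (-0.141)² = 0.019881
Numerator = 0.21 − 0.0199 = 0.1901; denominator = 1 − 0.0199 = 0.9801
φ_{22} = 0.1901 / 0.9801 = 0.194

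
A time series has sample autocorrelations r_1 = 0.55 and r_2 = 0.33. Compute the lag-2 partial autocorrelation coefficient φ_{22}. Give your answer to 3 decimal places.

φ_{22} = (r_2 − r_1²) / (1 − r_1²)
r_1² = (0.55)² = 0.3025
Numerator = 0.33 − 0.3025 = 0.0275; denominator = 1 − 0.3025 = 0.6975
φ_{22} = 0.0275 / 0.6975 = 0.039

0.039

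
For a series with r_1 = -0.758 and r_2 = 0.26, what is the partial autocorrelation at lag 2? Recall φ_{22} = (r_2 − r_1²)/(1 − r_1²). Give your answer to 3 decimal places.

-0.739

φ_{22} = (r_2 − r_1²) / (1 − r_1²)
r_1² = (-0.758)² = 0.574564
Numerator = 0.26 − 0.5746 = -0.3146; denominator = 1 − 0.5746 = 0.4254
φ_{22} = -0.3146 / 0.4254 = -0.739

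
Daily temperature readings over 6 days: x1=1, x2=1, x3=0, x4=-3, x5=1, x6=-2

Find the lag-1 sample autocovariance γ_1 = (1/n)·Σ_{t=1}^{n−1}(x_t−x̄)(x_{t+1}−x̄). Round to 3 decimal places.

Mean x̄ = (1 + 1 + 0 − 3 + 1 − 2)/6 = -0.3333
Deviations: 1.3333, 1.3333, 0.3333, -2.6667, 1.3333, -1.6667
Σ_{t=1}^{5}(x_t−x̄)(x_{t+1}−x̄) = -4.4444
γ_1 = -4.4444 / 6 = -0.741

-0.741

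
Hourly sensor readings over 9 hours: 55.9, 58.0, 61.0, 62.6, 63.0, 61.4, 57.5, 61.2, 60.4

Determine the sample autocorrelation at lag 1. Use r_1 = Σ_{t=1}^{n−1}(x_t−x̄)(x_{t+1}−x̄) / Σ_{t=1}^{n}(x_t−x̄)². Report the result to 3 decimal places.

0.301

Mean x̄ = (55.9 + 58.0 + 61.0 + 62.6 + 63.0 + 61.4 + 57.5 + 61.2 + 60.4)/9 = 60.1111
Numerator Σ_{t=1}^{8}(x_t−x̄)(x_{t+1}−x̄) = 14.2454
Denominator Σ(x_t−x̄)² = 47.2689
r_1 = 14.2454 / 47.2689 = 0.301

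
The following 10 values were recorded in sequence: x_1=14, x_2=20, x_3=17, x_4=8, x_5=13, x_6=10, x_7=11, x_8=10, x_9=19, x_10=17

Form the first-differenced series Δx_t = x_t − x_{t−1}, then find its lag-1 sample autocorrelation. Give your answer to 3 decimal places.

-0.332

First differences Δx: 6, -3, -9, 5, -3, 1, -1, 9, -2
Mean of differences = 0.3333
Numerator Σ(Δx_t−Δx̄)(Δx_{t+1}−Δx̄) = -81.7778
Denominator Σ(Δx_t−Δx̄)² = 246.0000
r_1(Δx) = -81.7778 / 246.0000 = -0.332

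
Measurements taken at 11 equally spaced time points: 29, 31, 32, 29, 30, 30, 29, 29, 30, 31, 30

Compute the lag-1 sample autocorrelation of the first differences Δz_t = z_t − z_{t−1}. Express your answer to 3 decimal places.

First differences Δz: 2, 1, -3, 1, 0, -1, 0, 1, 1, -1
Mean of differences = 0.1000
Numerator Σ(Δz_t−Δz̄)(Δz_{t+1}−Δz̄) = -4.0100
Denominator Σ(Δz_t−Δz̄)² = 18.9000
r_1(Δz) = -4.0100 / 18.9000 = -0.212

-0.212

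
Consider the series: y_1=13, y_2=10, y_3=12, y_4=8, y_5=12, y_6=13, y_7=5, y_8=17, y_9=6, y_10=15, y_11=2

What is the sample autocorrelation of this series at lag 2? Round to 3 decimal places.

0.485

Mean ȳ = (13 + 10 + 12 + 8 + 12 + 13 + 5 + 17 + 6 + 15 + 2)/11 = 10.2727
Numerator Σ_{t=1}^{9}(y_t−ȳ)(y_{t+2}−ȳ) = 101.0331
Denominator Σ(y_t−ȳ)² = 208.1818
r_2 = 101.0331 / 208.1818 = 0.485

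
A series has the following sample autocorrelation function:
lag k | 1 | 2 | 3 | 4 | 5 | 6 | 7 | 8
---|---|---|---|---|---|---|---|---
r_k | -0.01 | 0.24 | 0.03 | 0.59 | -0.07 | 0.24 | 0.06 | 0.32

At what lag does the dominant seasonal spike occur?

The largest autocorrelation is r_4 = 0.59, with a weaker echo at lag 8 (0.32); the remaining lags stay at or below 0.24.
The dominant spike at lag 4 indicates a seasonal period of 4.

4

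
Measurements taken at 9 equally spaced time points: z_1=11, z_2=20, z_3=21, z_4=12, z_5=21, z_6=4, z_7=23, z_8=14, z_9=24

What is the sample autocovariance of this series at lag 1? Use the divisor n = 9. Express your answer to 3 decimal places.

-24.049

Mean z̄ = (11 + 20 + 21 + 12 + 21 + 4 + 23 + 14 + 24)/9 = 16.6667
Σ_{t=1}^{8}(z_t−z̄)(z_{t+1}−z̄) = -216.4444
γ_1 = -216.4444 / 9 = -24.049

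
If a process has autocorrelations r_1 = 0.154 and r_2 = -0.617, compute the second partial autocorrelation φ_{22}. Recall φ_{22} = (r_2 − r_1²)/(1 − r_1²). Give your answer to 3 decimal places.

φ_{22} = (r_2 − r_1²) / (1 − r_1²)
r_1² = (0.154)² = 0.023716
Numerator = -0.617 − 0.0237 = -0.6407; denominator = 1 − 0.0237 = 0.9763
φ_{22} = -0.6407 / 0.9763 = -0.656

-0.656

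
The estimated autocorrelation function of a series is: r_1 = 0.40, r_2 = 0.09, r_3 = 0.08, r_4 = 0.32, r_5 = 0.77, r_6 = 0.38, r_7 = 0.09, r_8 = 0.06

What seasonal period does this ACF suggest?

5

The largest autocorrelation is r_5 = 0.77; the remaining lags stay at or below 0.40. The elevated value at lag 1 (0.40), dropping to 0.09 at lag 2, reflects decaying short-term dependence rather than seasonality.
The dominant spike at lag 5 indicates a seasonal period of 5.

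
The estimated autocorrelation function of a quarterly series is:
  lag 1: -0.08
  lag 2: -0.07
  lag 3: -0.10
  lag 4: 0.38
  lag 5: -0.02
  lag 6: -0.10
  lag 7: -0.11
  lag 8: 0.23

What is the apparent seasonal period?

4

The largest autocorrelation is r_4 = 0.38, with a weaker echo at lag 8 (0.23); the remaining lags stay at or below -0.02.
The dominant spike at lag 4 indicates a seasonal period of 4.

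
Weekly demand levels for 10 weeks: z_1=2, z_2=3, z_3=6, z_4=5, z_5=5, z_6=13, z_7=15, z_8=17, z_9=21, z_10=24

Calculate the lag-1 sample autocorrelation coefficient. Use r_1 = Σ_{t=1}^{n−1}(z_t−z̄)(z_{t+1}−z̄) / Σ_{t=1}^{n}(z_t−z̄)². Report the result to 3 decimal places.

Mean z̄ = (2 + 3 + 6 + 5 + 5 + 13 + 15 + 17 + 21 + 24)/10 = 11.1000
Numerator Σ_{t=1}^{9}(z_t−z̄)(z_{t+1}−z̄) = 388.2900
Denominator Σ(z_t−z̄)² = 566.9000
r_1 = 388.2900 / 566.9000 = 0.685

0.685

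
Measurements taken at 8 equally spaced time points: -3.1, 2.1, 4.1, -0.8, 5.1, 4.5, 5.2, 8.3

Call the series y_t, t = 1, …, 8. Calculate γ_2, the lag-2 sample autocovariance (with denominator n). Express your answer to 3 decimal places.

Mean ȳ = (-3.1 + 2.1 + 4.1 − 0.8 + 5.1 + 4.5 + 5.2 + 8.3)/8 = 3.1750
Σ_{t=1}^{6}(y_t−ȳ)(y_{t+2}−ȳ) = 5.6713
γ_2 = 5.6713 / 8 = 0.709

0.709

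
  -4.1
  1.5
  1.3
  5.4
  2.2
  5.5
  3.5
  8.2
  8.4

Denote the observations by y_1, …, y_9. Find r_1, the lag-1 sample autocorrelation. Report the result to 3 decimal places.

Mean ȳ = (-4.1 + 1.5 + 1.3 + 5.4 + 2.2 + 5.5 + 3.5 + 8.2 + 8.4)/9 = 3.5444
Numerator Σ_{t=1}^{8}(y_t−ȳ)(y_{t+1}−ȳ) = 33.2402
Denominator Σ(y_t−ȳ)² = 121.9822
r_1 = 33.2402 / 121.9822 = 0.273

0.273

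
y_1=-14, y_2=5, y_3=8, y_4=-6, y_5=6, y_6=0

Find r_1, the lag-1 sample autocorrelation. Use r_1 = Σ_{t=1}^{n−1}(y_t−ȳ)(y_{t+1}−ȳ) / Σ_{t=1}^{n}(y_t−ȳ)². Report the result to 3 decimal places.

-0.313

Mean ȳ = (-14 + 5 + 8 − 6 + 6 + 0)/6 = -0.1667
Deviations from mean: -13.8333, 5.1667, 8.1667, -5.8333, 6.1667, 0.1667
Σ(y_t−ȳ)(y_{t+1}−ȳ) = (-71.4722) + (42.1944) + (-47.6389) + (-35.9722) + (1.0278) = -111.8611
Denominator Σ(y_t−ȳ)² = 356.8333
r_1 = -111.8611 / 356.8333 = -0.313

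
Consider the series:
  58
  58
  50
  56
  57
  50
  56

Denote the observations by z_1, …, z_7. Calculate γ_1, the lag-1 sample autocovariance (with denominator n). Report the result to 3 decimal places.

-3.429

Mean z̄ = (58 + 58 + 50 + 56 + 57 + 50 + 56)/7 = 55.0000
Σ_{t=1}^{6}(z_t−z̄)(z_{t+1}−z̄) = -24.0000
γ_1 = -24.0000 / 7 = -3.429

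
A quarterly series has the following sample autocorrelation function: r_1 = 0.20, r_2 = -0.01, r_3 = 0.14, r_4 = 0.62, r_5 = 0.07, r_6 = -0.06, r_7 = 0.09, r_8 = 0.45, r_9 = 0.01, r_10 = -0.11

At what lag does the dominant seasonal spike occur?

The largest autocorrelation is r_4 = 0.62, with a weaker echo at lag 8 (0.45); the remaining lags stay at or below 0.20.
The dominant spike at lag 4 indicates a seasonal period of 4.

4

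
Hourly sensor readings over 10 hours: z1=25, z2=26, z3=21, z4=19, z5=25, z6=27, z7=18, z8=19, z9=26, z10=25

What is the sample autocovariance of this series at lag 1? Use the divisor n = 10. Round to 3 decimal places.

0.229

Mean z̄ = (25 + 26 + 21 + 19 + 25 + 27 + 18 + 19 + 26 + 25)/10 = 23.1000
Σ_{t=1}^{9}(z_t−z̄)(z_{t+1}−z̄) = 2.2900
γ_1 = 2.2900 / 10 = 0.229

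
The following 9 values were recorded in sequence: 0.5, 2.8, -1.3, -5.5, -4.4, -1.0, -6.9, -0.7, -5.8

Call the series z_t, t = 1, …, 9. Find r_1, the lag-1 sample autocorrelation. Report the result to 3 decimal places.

Mean z̄ = (0.5 + 2.8 − 1.3 − 5.5 − 4.4 − 1.0 − 6.9 − 0.7 − 5.8)/9 = -2.4778
Numerator Σ_{t=1}^{8}(z_t−z̄)(z_{t+1}−z̄) = 1.0384
Denominator Σ(z_t−z̄)² = 86.8756
r_1 = 1.0384 / 86.8756 = 0.012

0.012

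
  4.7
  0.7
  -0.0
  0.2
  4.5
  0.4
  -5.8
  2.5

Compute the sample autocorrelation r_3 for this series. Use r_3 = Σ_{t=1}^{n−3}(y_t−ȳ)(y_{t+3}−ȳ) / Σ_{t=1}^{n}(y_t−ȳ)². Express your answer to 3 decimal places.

0.098

Mean ȳ = (4.7 + 0.7 − 0.0 + 0.2 + 4.5 + 0.4 − 5.8 + 2.5)/8 = 0.9000
Numerator Σ_{t=1}^{5}(y_t−ȳ)(y_{t+3}−ȳ) = 7.5200
Denominator Σ(y_t−ȳ)² = 76.4400
r_3 = 7.5200 / 76.4400 = 0.098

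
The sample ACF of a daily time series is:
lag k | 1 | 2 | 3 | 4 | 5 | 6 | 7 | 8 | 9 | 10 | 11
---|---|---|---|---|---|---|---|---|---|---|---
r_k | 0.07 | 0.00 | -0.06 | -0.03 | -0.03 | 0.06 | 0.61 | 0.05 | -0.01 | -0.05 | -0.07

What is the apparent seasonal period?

7

The largest autocorrelation is r_7 = 0.61; the remaining lags stay at or below 0.07.
The dominant spike at lag 7 indicates a seasonal period of 7.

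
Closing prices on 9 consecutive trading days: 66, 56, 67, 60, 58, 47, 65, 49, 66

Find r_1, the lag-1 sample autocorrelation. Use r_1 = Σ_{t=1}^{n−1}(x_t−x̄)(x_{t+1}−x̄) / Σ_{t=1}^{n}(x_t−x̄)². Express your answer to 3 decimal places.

Mean x̄ = (66 + 56 + 67 + 60 + 58 + 47 + 65 + 49 + 66)/9 = 59.3333
Numerator Σ_{t=1}^{8}(x_t−x̄)(x_{t+1}−x̄) = -224.4444
Denominator Σ(x_t−x̄)² = 452.0000
r_1 = -224.4444 / 452.0000 = -0.497

-0.497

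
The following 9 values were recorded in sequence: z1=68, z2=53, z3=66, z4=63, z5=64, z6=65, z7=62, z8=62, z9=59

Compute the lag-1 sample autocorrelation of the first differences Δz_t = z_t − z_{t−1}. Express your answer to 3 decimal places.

-0.557

First differences Δz: -15, 13, -3, 1, 1, -3, 0, -3
Mean of differences = -1.1250
Numerator Σ(Δz_t−Δz̄)(Δz_{t+1}−Δz̄) = -230.1406
Denominator Σ(Δz_t−Δz̄)² = 412.8750
r_1(Δz) = -230.1406 / 412.8750 = -0.557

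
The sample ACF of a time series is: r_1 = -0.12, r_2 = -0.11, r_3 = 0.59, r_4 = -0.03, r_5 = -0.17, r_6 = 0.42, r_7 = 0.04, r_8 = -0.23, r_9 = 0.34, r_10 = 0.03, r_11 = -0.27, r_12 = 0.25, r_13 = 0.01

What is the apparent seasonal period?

3

The largest autocorrelation is r_3 = 0.59, with weaker echoes at lags 6 (0.42), 9 (0.34) and 12 (0.25); the remaining lags stay at or below 0.04.
The dominant spike at lag 3 indicates a seasonal period of 3.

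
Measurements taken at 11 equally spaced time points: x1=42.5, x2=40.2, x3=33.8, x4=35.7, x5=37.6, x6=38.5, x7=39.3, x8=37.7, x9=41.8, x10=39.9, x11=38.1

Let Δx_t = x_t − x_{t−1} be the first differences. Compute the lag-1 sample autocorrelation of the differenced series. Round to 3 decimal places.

First differences Δx: -2.3, -6.4, 1.9, 1.9, 0.9, 0.8, -1.6, 4.1, -1.9, -1.8
Mean of differences = -0.4400
Numerator Σ(Δx_t−Δx̄)(Δx_{t+1}−Δx̄) = -3.9356
Denominator Σ(Δx_t−Δx̄)² = 79.2040
r_1(Δx) = -3.9356 / 79.2040 = -0.050

-0.050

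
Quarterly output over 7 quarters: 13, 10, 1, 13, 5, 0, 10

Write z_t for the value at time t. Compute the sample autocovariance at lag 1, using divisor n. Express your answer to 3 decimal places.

Mean z̄ = (13 + 10 + 1 + 13 + 5 + 0 + 10)/7 = 7.4286
Σ_{t=1}^{6}(z_t−z̄)(z_{t+1}−z̄) = -52.6122
γ_1 = -52.6122 / 7 = -7.516

-7.516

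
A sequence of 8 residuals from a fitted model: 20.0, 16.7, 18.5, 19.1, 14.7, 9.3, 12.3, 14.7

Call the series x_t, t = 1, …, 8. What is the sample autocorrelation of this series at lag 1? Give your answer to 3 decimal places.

0.478

Mean x̄ = (20.0 + 16.7 + 18.5 + 19.1 + 14.7 + 9.3 + 12.3 + 14.7)/8 = 15.6625
Σ(x_t−x̄)(x_{t+1}−x̄) = (4.5002) + (2.9439) + (9.7539) + (-3.3086) + (6.1239) + (21.3939) + (3.2364) = 44.6436
Denominator Σ(x_t−x̄)² = 93.3988
r_1 = 44.6436 / 93.3988 = 0.478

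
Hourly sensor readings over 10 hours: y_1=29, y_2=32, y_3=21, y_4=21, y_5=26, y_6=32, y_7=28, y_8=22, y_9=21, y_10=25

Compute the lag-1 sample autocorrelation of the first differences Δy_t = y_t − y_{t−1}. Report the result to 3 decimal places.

First differences Δy: 3, -11, 0, 5, 6, -4, -6, -1, 4
Mean of differences = -0.4444
Numerator Σ(Δy_t−Δȳ)(Δy_{t+1}−Δȳ) = -6.0864
Denominator Σ(Δy_t−Δȳ)² = 258.2222
r_1(Δy) = -6.0864 / 258.2222 = -0.024

-0.024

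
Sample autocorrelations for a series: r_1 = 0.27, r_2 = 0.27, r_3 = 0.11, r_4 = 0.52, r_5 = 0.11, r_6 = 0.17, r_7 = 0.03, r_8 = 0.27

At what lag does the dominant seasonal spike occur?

The largest autocorrelation is r_4 = 0.52; the remaining lags stay at or below 0.27.
The dominant spike at lag 4 indicates a seasonal period of 4.

4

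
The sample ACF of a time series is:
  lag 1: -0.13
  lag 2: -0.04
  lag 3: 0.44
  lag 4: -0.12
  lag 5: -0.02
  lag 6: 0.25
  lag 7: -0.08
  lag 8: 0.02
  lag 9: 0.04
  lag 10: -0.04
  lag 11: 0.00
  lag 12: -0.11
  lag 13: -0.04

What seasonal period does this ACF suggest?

The largest autocorrelation is r_3 = 0.44, with a weaker echo at lag 6 (0.25); the remaining lags stay at or below 0.04.
The dominant spike at lag 3 indicates a seasonal period of 3.

3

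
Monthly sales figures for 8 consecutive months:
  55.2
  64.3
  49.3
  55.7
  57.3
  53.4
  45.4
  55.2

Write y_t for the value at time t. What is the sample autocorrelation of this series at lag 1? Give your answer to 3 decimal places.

-0.214

Mean ȳ = (55.2 + 64.3 + 49.3 + 55.7 + 57.3 + 53.4 + 45.4 + 55.2)/8 = 54.4750
Σ(y_t−ȳ)(y_{t+1}−ȳ) = (7.1231) + (-50.8444) + (-6.3394) + (3.4606) + (-3.0369) + (9.7556) + (-6.5794) = -46.4606
Denominator Σ(y_t−ȳ)² = 217.3550
r_1 = -46.4606 / 217.3550 = -0.214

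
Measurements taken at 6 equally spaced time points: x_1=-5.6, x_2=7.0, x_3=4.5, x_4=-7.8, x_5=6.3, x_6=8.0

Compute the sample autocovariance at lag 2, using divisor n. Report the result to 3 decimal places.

-19.262

Mean x̄ = (-5.6 + 7.0 + 4.5 − 7.8 + 6.3 + 8.0)/6 = 2.0667
Σ_{t=1}^{4}(x_t−x̄)(x_{t+2}−x̄) = -115.5722
γ_2 = -115.5722 / 6 = -19.262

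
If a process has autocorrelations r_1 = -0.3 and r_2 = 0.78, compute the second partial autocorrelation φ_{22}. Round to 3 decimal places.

φ_{22} = (r_2 − r_1²) / (1 − r_1²)
r_1² = (-0.3)² = 0.09
Numerator = 0.78 − 0.0900 = 0.6900; denominator = 1 − 0.0900 = 0.9100
φ_{22} = 0.6900 / 0.9100 = 0.758

0.758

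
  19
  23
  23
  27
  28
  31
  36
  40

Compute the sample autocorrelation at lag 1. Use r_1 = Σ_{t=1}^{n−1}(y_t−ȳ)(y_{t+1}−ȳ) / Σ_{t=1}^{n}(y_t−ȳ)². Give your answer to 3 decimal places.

0.560

Mean ȳ = (19 + 23 + 23 + 27 + 28 + 31 + 36 + 40)/8 = 28.3750
Deviations from mean: -9.3750, -5.3750, -5.3750, -1.3750, -0.3750, 2.6250, 7.6250, 11.6250
Σ(y_t−ȳ)(y_{t+1}−ȳ) = (50.3906) + (28.8906) + (7.3906) + (0.5156) + (-0.9844) + (20.0156) + (88.6406) = 194.8594
Denominator Σ(y_t−ȳ)² = 347.8750
r_1 = 194.8594 / 347.8750 = 0.560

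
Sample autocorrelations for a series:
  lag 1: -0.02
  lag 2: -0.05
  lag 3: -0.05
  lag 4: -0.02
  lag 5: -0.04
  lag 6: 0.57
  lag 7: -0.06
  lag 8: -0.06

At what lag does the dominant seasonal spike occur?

The largest autocorrelation is r_6 = 0.57; the remaining lags stay at or below -0.02.
The dominant spike at lag 6 indicates a seasonal period of 6.

6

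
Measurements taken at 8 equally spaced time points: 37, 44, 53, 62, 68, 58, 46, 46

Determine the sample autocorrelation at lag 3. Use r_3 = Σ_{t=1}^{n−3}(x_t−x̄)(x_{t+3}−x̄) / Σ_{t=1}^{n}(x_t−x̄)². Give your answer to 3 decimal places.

Mean x̄ = (37 + 44 + 53 + 62 + 68 + 58 + 46 + 46)/8 = 51.7500
Deviations from mean: -14.7500, -7.7500, 1.2500, 10.2500, 16.2500, 6.2500, -5.7500, -5.7500
Σ(x_t−x̄)(x_{t+3}−x̄) = (-151.1875) + (-125.9375) + (7.8125) + (-58.9375) + (-93.4375) = -421.6875
Denominator Σ(x_t−x̄)² = 753.5000
r_3 = -421.6875 / 753.5000 = -0.560

-0.560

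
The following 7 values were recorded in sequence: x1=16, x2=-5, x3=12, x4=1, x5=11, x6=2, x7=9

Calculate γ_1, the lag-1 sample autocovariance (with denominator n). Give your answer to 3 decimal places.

-36.883

Mean x̄ = (16 − 5 + 12 + 1 + 11 + 2 + 9)/7 = 6.5714
Σ_{t=1}^{6}(x_t−x̄)(x_{t+1}−x̄) = -258.1837
γ_1 = -258.1837 / 7 = -36.883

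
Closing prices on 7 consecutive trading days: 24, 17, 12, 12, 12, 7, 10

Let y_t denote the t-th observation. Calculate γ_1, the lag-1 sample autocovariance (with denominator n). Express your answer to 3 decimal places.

Mean ȳ = (24 + 17 + 12 + 12 + 12 + 7 + 10)/7 = 13.4286
Σ_{t=1}^{6}(y_t−ȳ)(y_{t+1}−ȳ) = 67.9592
γ_1 = 67.9592 / 7 = 9.708

9.708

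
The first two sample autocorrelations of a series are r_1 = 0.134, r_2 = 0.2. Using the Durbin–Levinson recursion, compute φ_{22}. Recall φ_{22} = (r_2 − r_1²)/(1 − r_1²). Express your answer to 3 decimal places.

0.185

φ_{22} = (r_2 − r_1²) / (1 − r_1²)
r_1² = (0.134)² = 0.017956
Numerator = 0.2 − 0.0180 = 0.1820; denominator = 1 − 0.0180 = 0.9820
φ_{22} = 0.1820 / 0.9820 = 0.185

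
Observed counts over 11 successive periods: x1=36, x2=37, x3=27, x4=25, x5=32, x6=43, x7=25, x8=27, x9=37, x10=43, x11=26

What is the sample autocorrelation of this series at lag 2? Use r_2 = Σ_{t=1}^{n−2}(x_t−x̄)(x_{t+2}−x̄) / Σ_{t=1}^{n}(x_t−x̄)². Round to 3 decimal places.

-0.620

Mean x̄ = (36 + 37 + 27 + 25 + 32 + 43 + 25 + 27 + 37 + 43 + 26)/11 = 32.5455
Numerator Σ_{t=1}^{9}(x_t−x̄)(x_{t+2}−x̄) = -303.2314
Denominator Σ(x_t−x̄)² = 488.7273
r_2 = -303.2314 / 488.7273 = -0.620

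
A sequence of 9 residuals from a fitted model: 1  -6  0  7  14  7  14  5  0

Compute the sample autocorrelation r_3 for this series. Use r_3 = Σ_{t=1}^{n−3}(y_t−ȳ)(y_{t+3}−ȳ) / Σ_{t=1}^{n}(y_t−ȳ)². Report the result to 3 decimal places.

-0.295

Mean ȳ = (1 − 6 + 0 + 7 + 14 + 7 + 14 + 5 + 0)/9 = 4.6667
Σ(y_t−ȳ)(y_{t+3}−ȳ) = (-8.5556) + (-99.5556) + (-10.8889) + (21.7778) + (3.1111) + (-10.8889) = -105.0000
Denominator Σ(y_t−ȳ)² = 356.0000
r_3 = -105.0000 / 356.0000 = -0.295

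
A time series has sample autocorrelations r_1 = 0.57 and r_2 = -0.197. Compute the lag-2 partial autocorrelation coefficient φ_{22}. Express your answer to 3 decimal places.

-0.773

φ_{22} = (r_2 − r_1²) / (1 − r_1²)
r_1² = (0.57)² = 0.3249
Numerator = -0.197 − 0.3249 = -0.5219; denominator = 1 − 0.3249 = 0.6751
φ_{22} = -0.5219 / 0.6751 = -0.773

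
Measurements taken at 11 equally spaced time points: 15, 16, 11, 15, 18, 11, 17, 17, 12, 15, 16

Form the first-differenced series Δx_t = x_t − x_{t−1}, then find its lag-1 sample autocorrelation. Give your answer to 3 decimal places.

-0.514

First differences Δx: 1, -5, 4, 3, -7, 6, 0, -5, 3, 1
Mean of differences = 0.1000
Numerator Σ(Δx_t−Δx̄)(Δx_{t+1}−Δx̄) = -87.9100
Denominator Σ(Δx_t−Δx̄)² = 170.9000
r_1(Δx) = -87.9100 / 170.9000 = -0.514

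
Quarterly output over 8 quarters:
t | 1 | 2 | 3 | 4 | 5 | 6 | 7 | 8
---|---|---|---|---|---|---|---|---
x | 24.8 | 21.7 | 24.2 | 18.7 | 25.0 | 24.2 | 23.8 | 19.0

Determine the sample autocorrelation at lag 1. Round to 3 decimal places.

-0.385

Mean x̄ = (24.8 + 21.7 + 24.2 + 18.7 + 25.0 + 24.2 + 23.8 + 19.0)/8 = 22.6750
Deviations from mean: 2.1250, -0.9750, 1.5250, -3.9750, 2.3250, 1.5250, 1.1250, -3.6750
Σ(x_t−x̄)(x_{t+1}−x̄) = (-2.0719) + (-1.4869) + (-6.0619) + (-9.2419) + (3.5456) + (1.7156) + (-4.1344) = -17.7356
Denominator Σ(x_t−x̄)² = 46.0950
r_1 = -17.7356 / 46.0950 = -0.385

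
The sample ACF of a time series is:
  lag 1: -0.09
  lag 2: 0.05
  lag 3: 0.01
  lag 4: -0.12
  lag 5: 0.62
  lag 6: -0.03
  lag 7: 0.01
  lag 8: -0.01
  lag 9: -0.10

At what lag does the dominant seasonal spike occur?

5

The largest autocorrelation is r_5 = 0.62; the remaining lags stay at or below 0.05.
The dominant spike at lag 5 indicates a seasonal period of 5.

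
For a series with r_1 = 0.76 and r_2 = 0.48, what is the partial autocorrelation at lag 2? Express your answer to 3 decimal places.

-0.231

φ_{22} = (r_2 − r_1²) / (1 − r_1²)
r_1² = (0.76)² = 0.5776
Numerator = 0.48 − 0.5776 = -0.0976; denominator = 1 − 0.5776 = 0.4224
φ_{22} = -0.0976 / 0.4224 = -0.231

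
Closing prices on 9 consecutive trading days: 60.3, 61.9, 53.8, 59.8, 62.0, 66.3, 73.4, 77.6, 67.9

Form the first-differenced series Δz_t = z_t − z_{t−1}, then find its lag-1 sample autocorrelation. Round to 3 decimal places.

-0.124

First differences Δz: 1.6, -8.1, 6.0, 2.2, 4.3, 7.1, 4.2, -9.7
Mean of differences = 0.9500
Numerator Σ(Δz_t−Δz̄)(Δz_{t+1}−Δz̄) = -35.1075
Denominator Σ(Δz_t−Δz̄)² = 282.4200
r_1(Δz) = -35.1075 / 282.4200 = -0.124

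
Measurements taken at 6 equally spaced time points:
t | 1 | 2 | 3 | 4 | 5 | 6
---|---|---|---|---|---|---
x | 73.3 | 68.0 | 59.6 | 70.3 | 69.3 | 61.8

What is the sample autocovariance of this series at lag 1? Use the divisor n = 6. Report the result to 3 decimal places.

Mean x̄ = (73.3 + 68.0 + 59.6 + 70.3 + 69.3 + 61.8)/6 = 67.0500
Deviations: 6.2500, 0.9500, -7.4500, 3.2500, 2.2500, -5.2500
Σ_{t=1}^{5}(x_t−x̄)(x_{t+1}−x̄) = -29.8525
γ_1 = -29.8525 / 6 = -4.975

-4.975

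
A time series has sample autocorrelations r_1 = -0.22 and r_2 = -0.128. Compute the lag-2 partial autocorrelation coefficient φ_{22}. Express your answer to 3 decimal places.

-0.185

φ_{22} = (r_2 − r_1²) / (1 − r_1²)
r_1² = (-0.22)² = 0.0484
Numerator = -0.128 − 0.0484 = -0.1764; denominator = 1 − 0.0484 = 0.9516
φ_{22} = -0.1764 / 0.9516 = -0.185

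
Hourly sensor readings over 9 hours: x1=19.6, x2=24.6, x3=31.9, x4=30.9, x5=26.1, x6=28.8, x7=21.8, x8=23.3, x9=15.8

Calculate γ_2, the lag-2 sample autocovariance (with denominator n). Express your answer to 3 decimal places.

Mean x̄ = (19.6 + 24.6 + 31.9 + 30.9 + 26.1 + 28.8 + 21.8 + 23.3 + 15.8)/9 = 24.7556
Σ_{t=1}^{7}(x_t−x̄)(x_{t+2}−x̄) = 13.2749
γ_2 = 13.2749 / 9 = 1.475

1.475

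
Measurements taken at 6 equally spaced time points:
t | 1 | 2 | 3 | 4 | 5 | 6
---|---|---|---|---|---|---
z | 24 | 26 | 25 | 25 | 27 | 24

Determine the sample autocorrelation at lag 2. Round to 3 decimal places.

-0.008

Mean z̄ = (24 + 26 + 25 + 25 + 27 + 24)/6 = 25.1667
Deviations from mean: -1.1667, 0.8333, -0.1667, -0.1667, 1.8333, -1.1667
Σ(z_t−z̄)(z_{t+2}−z̄) = (0.1944) + (-0.1389) + (-0.3056) + (0.1944) = -0.0556
Denominator Σ(z_t−z̄)² = 6.8333
r_2 = -0.0556 / 6.8333 = -0.008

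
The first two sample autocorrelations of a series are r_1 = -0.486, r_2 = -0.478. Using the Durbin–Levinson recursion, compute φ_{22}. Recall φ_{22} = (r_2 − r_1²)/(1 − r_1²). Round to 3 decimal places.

-0.935

φ_{22} = (r_2 − r_1²) / (1 − r_1²)
r_1² = (-0.486)² = 0.236196
Numerator = -0.478 − 0.2362 = -0.7142; denominator = 1 − 0.2362 = 0.7638
φ_{22} = -0.7142 / 0.7638 = -0.935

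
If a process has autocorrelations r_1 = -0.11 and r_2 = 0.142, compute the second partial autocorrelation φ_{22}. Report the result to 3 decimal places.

φ_{22} = (r_2 − r_1²) / (1 − r_1²)
r_1² = (-0.11)² = 0.0121
Numerator = 0.142 − 0.0121 = 0.1299; denominator = 1 − 0.0121 = 0.9879
φ_{22} = 0.1299 / 0.9879 = 0.131

0.131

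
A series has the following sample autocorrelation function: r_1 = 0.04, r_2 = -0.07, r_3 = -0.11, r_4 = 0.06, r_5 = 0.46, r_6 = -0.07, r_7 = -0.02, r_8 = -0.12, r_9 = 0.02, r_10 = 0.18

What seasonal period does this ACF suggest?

5

The largest autocorrelation is r_5 = 0.46, with a weaker echo at lag 10 (0.18); the remaining lags stay at or below 0.06.
The dominant spike at lag 5 indicates a seasonal period of 5.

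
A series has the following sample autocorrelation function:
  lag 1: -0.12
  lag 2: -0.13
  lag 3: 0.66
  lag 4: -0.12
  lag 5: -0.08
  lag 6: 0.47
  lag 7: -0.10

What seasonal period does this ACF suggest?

3

The largest autocorrelation is r_3 = 0.66, with a weaker echo at lag 6 (0.47); the remaining lags stay at or below -0.08.
The dominant spike at lag 3 indicates a seasonal period of 3.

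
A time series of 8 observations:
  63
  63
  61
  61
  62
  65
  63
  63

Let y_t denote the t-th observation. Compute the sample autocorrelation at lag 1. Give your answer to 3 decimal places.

Mean ȳ = (63 + 63 + 61 + 61 + 62 + 65 + 63 + 63)/8 = 62.6250
Σ(y_t−ȳ)(y_{t+1}−ȳ) = (0.1406) + (-0.6094) + (2.6406) + (1.0156) + (-1.4844) + (0.8906) + (0.1406) = 2.7344
Denominator Σ(y_t−ȳ)² = 11.8750
r_1 = 2.7344 / 11.8750 = 0.230

0.230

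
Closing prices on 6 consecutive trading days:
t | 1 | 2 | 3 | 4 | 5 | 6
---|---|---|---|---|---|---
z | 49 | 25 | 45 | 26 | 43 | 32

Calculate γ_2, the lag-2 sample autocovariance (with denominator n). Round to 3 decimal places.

54.963

Mean z̄ = (49 + 25 + 45 + 26 + 43 + 32)/6 = 36.6667
Σ_{t=1}^{4}(z_t−z̄)(z_{t+2}−z̄) = 329.7778
γ_2 = 329.7778 / 6 = 54.963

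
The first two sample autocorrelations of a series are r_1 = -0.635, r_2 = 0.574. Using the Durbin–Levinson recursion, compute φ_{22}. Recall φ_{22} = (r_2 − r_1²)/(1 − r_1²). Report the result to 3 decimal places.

φ_{22} = (r_2 − r_1²) / (1 − r_1²)
r_1² = (-0.635)² = 0.403225
Numerator = 0.574 − 0.4032 = 0.1708; denominator = 1 − 0.4032 = 0.5968
φ_{22} = 0.1708 / 0.5968 = 0.286

0.286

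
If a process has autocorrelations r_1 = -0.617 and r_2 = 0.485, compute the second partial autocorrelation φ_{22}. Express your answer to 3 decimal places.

0.168

φ_{22} = (r_2 − r_1²) / (1 − r_1²)
r_1² = (-0.617)² = 0.380689
Numerator = 0.485 − 0.3807 = 0.1043; denominator = 1 − 0.3807 = 0.6193
φ_{22} = 0.1043 / 0.6193 = 0.168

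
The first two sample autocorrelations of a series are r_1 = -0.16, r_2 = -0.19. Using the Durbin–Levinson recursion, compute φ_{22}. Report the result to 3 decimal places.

-0.221

φ_{22} = (r_2 − r_1²) / (1 − r_1²)
r_1² = (-0.16)² = 0.0256
Numerator = -0.19 − 0.0256 = -0.2156; denominator = 1 − 0.0256 = 0.9744
φ_{22} = -0.2156 / 0.9744 = -0.221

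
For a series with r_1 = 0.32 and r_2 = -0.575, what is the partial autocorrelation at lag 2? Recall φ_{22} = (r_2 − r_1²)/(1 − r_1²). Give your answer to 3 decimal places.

-0.755

φ_{22} = (r_2 − r_1²) / (1 − r_1²)
r_1² = (0.32)² = 0.1024
Numerator = -0.575 − 0.1024 = -0.6774; denominator = 1 − 0.1024 = 0.8976
φ_{22} = -0.6774 / 0.8976 = -0.755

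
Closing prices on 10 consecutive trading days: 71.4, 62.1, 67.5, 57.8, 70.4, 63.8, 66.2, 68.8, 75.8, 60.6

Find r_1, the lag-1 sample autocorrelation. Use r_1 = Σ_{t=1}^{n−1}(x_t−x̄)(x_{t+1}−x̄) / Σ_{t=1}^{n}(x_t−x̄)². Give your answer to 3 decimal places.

Mean x̄ = (71.4 + 62.1 + 67.5 + 57.8 + 70.4 + 63.8 + 66.2 + 68.8 + 75.8 + 60.6)/10 = 66.4400
Numerator Σ_{t=1}^{9}(x_t−x̄)(x_{t+1}−x̄) = -112.4596
Denominator Σ(x_t−x̄)² = 269.2040
r_1 = -112.4596 / 269.2040 = -0.418

-0.418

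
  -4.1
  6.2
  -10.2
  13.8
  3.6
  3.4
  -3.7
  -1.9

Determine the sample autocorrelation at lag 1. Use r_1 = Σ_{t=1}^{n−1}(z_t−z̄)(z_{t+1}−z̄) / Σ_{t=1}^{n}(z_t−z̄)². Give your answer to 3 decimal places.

Mean z̄ = (-4.1 + 6.2 − 10.2 + 13.8 + 3.6 + 3.4 − 3.7 − 1.9)/8 = 0.8875
Σ(z_t−z̄)(z_{t+1}−z̄) = (-26.4961) + (-58.9023) + (-143.1673) + (35.0252) + (6.8152) + (-11.5261) + (12.7877) = -185.4639
Denominator Σ(z_t−z̄)² = 385.2488
r_1 = -185.4639 / 385.2488 = -0.481

-0.481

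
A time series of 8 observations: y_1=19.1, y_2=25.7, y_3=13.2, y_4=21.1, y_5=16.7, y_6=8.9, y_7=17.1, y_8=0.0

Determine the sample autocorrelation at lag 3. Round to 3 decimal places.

0.090

Mean ȳ = (19.1 + 25.7 + 13.2 + 21.1 + 16.7 + 8.9 + 17.1 + 0.0)/8 = 15.2250
Σ(y_t−ȳ)(y_{t+3}−ȳ) = (22.7656) + (15.4506) + (12.8081) + (11.0156) + (-22.4569) = 39.5831
Denominator Σ(y_t−ȳ)² = 440.8550
r_3 = 39.5831 / 440.8550 = 0.090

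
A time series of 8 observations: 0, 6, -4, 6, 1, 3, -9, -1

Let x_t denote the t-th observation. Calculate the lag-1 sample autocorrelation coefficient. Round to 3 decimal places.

-0.322

Mean x̄ = (0 + 6 − 4 + 6 + 1 + 3 − 9 − 1)/8 = 0.2500
Σ(x_t−x̄)(x_{t+1}−x̄) = (-1.4375) + (-24.4375) + (-24.4375) + (4.3125) + (2.0625) + (-25.4375) + (11.5625) = -57.8125
Denominator Σ(x_t−x̄)² = 179.5000
r_1 = -57.8125 / 179.5000 = -0.322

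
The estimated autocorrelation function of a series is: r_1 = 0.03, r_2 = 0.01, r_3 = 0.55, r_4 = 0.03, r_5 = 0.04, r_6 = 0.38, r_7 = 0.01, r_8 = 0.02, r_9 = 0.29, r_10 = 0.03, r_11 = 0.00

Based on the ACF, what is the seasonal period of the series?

The largest autocorrelation is r_3 = 0.55, with weaker echoes at lags 6 (0.38) and 9 (0.29); the remaining lags stay at or below 0.04.
The dominant spike at lag 3 indicates a seasonal period of 3.

3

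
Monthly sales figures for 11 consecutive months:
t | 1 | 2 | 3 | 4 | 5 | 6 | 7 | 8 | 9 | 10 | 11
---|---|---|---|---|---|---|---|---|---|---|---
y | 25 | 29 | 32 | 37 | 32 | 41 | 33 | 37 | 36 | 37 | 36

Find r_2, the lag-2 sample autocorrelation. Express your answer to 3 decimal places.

0.307

Mean ȳ = (25 + 29 + 32 + 37 + 32 + 41 + 33 + 37 + 36 + 37 + 36)/11 = 34.0909
Numerator Σ_{t=1}^{9}(y_t−ȳ)(y_{t+2}−ȳ) = 61.0744
Denominator Σ(y_t−ȳ)² = 198.9091
r_2 = 61.0744 / 198.9091 = 0.307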